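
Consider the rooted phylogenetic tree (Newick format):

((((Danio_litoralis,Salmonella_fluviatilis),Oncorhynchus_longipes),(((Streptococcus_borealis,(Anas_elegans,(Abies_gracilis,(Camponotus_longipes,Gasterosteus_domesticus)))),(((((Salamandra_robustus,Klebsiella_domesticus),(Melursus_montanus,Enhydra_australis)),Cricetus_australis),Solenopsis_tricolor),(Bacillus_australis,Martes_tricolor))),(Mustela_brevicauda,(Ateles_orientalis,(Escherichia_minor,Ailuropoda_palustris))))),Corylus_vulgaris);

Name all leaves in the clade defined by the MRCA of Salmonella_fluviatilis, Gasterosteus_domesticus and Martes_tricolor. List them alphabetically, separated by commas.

Abies_gracilis, Ailuropoda_palustris, Anas_elegans, Ateles_orientalis, Bacillus_australis, Camponotus_longipes, Cricetus_australis, Danio_litoralis, Enhydra_australis, Escherichia_minor, Gasterosteus_domesticus, Klebsiella_domesticus, Martes_tricolor, Melursus_montanus, Mustela_brevicauda, Oncorhynchus_longipes, Salamandra_robustus, Salmonella_fluviatilis, Solenopsis_tricolor, Streptococcus_borealis

Tracing Salmonella_fluviatilis: it sits inside (Danio_litoralis,Salmonella_fluviatilis).
Tracing Gasterosteus_domesticus: it sits inside (Camponotus_longipes,Gasterosteus_domesticus).
Tracing Martes_tricolor: it sits inside (Bacillus_australis,Martes_tricolor).
The smallest clade enclosing all 3 is (((Danio_litoralis,Salmonella_fluviatilis),Oncorhynchus_longipes),(((Streptococcus_borealis,(Anas_elegans,(Abies_gracilis,(Camponotus_longipes,Gasterosteus_domesticus)))),(((((Salamandra_robustus,Klebsiella_domesticus),(Melursus_montanus,Enhydra_australis)),Cricetus_australis),Solenopsis_tricolor),(Bacillus_australis,Martes_tricolor))),(Mustela_brevicauda,(Ateles_orientalis,(Escherichia_minor,Ailuropoda_palustris))))); the answer is its 20 terminal taxa in alphabetical order.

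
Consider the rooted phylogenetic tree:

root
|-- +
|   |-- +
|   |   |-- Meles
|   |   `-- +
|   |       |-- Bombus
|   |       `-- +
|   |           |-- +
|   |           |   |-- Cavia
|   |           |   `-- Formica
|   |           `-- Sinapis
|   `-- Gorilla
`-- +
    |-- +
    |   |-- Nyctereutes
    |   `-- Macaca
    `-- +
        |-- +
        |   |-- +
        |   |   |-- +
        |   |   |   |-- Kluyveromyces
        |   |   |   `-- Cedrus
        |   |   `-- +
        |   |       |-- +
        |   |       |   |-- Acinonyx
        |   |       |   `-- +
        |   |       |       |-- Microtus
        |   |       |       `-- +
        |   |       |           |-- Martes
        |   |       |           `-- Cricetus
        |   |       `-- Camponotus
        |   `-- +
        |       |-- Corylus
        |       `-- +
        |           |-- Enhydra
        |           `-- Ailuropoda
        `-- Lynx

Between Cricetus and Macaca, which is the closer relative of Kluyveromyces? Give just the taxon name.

The MRCA of Kluyveromyces and Cricetus subtends ((Kluyveromyces,Cedrus),((Acinonyx,(Microtus,(Martes,Cricetus))),Camponotus)) (7 taxa).
The MRCA of Kluyveromyces and Macaca subtends ((Nyctereutes,Macaca),((((Kluyveromyces,Cedrus),((Acinonyx,(Microtus,(Martes,Cricetus))),Camponotus)),(Corylus,(Enhydra,Ailuropoda))),Lynx)) (13 taxa).
The first is nested inside the second, so Kluyveromyces shares a more recent common ancestor with Cricetus.

Cricetus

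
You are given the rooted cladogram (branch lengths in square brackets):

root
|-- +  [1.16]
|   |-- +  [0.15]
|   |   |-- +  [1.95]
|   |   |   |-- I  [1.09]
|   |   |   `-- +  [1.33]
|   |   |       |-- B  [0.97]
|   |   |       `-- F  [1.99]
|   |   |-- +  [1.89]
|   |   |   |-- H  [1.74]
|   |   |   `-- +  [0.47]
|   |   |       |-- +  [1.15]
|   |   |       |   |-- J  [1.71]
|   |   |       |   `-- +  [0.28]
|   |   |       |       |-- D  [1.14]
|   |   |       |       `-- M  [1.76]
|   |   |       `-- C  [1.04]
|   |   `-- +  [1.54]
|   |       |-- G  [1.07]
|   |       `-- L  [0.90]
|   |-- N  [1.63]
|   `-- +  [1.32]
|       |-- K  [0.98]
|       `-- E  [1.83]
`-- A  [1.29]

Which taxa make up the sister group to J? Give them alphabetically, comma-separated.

J attaches to the tree at the node subtending (J,(D,M)).
The other lineage descending from that same node — the sister group — is (D,M); its 2 tips in alphabetical order are the answer.

D, M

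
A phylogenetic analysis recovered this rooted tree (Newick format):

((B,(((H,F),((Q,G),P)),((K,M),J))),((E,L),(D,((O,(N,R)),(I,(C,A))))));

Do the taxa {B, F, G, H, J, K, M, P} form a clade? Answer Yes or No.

No

The MRCA of the listed taxa subtends (B,(((H,F),((Q,G),P)),((K,M),J))).
That clade also contains Q, which is not in the proposed group, so the group is not monophyletic.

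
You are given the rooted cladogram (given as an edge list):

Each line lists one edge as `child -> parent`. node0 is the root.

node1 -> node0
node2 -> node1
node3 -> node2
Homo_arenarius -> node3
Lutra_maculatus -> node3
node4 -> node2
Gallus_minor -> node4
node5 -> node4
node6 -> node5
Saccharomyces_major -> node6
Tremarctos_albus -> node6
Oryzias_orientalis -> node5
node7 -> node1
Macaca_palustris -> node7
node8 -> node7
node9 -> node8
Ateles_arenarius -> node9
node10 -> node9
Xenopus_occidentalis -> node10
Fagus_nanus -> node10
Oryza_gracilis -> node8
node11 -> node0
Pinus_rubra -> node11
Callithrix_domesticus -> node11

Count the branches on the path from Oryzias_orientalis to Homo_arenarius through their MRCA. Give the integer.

The MRCA of Oryzias_orientalis and Homo_arenarius is the node subtending ((Homo_arenarius,Lutra_maculatus),(Gallus_minor,((Saccharomyces_major,Tremarctos_albus),Oryzias_orientalis))).
From Oryzias_orientalis up to that node: 3 branches. From Homo_arenarius up to the same node: 2 branches. Total: 3 + 2 = 5.

5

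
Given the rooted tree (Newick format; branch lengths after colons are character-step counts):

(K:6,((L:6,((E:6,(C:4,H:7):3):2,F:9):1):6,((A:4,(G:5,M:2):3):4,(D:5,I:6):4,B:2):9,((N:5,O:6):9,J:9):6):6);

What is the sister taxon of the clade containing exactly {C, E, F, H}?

L

The clade containing exactly {C, E, F, H} attaches to the tree at the node subtending (L,((E,(C,H)),F)).
The other lineage descending from that same node — the sister group — is the single tip L.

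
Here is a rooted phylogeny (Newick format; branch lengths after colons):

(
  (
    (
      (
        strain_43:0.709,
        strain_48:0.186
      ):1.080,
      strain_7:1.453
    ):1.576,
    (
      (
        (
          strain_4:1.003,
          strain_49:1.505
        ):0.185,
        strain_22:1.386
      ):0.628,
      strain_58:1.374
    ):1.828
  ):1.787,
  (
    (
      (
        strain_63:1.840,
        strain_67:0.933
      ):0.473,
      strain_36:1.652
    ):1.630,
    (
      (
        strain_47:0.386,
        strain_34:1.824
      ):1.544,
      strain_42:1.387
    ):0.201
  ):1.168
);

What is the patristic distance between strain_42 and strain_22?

8.385

The path runs strain_42 → … → MRCA → … → strain_22; the MRCA is the root of the tree.
Branch lengths along that path: 1.387 + 0.201 + 1.168 + 1.787 + 1.828 + 0.628 + 1.386 = 8.385.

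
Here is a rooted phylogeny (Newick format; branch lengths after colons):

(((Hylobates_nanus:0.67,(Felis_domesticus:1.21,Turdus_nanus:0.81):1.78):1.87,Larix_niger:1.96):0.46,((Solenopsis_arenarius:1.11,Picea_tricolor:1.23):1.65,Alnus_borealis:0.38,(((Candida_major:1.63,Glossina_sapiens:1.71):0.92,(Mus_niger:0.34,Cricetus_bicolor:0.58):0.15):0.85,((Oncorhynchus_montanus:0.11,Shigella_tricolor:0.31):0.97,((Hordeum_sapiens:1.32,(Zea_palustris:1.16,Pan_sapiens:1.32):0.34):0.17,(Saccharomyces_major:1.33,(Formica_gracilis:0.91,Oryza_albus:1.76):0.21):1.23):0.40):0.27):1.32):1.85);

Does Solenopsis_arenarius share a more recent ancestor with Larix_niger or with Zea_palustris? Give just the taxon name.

The MRCA of Solenopsis_arenarius and Zea_palustris subtends ((Solenopsis_arenarius,Picea_tricolor),Alnus_borealis,(((Candida_major,Glossina_sapiens),(Mus_niger,Cricetus_bicolor)),((Oncorhynchus_montanus,Shigella_tricolor),((Hordeum_sapiens,(Zea_palustris,Pan_sapiens)),(Saccharomyces_major,(Formica_gracilis,Oryza_albus)))))) (15 taxa).
The MRCA of Solenopsis_arenarius and Larix_niger is the root, subtending the entire tree (19 taxa).
The first is nested inside the second, so Solenopsis_arenarius shares a more recent common ancestor with Zea_palustris.

Zea_palustris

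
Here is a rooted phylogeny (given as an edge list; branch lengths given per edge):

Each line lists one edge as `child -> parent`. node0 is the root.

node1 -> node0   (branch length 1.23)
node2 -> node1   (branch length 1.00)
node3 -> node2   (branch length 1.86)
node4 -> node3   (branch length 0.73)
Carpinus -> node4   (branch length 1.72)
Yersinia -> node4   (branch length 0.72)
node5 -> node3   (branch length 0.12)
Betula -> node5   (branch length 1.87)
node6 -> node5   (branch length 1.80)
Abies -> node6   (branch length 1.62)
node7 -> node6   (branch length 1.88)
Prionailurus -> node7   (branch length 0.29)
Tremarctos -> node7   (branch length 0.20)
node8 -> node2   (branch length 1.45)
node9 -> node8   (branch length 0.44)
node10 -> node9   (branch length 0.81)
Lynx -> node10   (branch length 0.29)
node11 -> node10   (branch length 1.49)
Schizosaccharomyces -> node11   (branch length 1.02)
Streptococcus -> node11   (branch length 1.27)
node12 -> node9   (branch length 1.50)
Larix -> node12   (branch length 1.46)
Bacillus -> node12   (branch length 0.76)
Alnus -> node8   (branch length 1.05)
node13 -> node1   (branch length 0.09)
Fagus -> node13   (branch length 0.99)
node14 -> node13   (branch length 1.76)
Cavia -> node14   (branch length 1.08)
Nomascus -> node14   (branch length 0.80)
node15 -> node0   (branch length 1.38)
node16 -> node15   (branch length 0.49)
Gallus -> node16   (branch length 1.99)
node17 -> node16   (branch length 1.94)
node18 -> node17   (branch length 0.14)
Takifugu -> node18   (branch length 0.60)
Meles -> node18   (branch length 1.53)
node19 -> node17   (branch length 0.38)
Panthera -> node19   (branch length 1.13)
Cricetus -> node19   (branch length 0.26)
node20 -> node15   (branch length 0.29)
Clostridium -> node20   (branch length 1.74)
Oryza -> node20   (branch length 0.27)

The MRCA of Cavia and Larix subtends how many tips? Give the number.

15

The MRCA of Cavia and Larix is the node subtending ((((Carpinus,Yersinia),(Betula,(Abies,(Prionailurus,Tremarctos)))),(((Lynx,(Schizosaccharomyces,Streptococcus)),(Larix,Bacillus)),Alnus)),(Fagus,(Cavia,Nomascus))).
That clade contains 15 terminal taxa: Abies, Alnus, Bacillus, Betula, Carpinus, Cavia, Fagus, Larix, Lynx, Nomascus, Prionailurus, Schizosaccharomyces, Streptococcus, Tremarctos, Yersinia.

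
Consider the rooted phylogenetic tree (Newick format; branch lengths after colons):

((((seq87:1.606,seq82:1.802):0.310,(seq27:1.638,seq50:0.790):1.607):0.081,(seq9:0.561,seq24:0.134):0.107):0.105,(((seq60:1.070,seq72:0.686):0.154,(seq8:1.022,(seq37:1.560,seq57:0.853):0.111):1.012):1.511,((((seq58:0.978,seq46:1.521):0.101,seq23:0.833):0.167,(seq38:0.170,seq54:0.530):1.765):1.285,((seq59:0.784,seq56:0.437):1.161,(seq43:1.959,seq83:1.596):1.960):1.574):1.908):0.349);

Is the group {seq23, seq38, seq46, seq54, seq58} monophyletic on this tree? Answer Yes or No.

Yes

The most recent common ancestor of these taxa subtends (((seq58,seq46),seq23),(seq38,seq54)).
That clade has exactly 5 tips — every listed taxon and nothing else — so the group is monophyletic.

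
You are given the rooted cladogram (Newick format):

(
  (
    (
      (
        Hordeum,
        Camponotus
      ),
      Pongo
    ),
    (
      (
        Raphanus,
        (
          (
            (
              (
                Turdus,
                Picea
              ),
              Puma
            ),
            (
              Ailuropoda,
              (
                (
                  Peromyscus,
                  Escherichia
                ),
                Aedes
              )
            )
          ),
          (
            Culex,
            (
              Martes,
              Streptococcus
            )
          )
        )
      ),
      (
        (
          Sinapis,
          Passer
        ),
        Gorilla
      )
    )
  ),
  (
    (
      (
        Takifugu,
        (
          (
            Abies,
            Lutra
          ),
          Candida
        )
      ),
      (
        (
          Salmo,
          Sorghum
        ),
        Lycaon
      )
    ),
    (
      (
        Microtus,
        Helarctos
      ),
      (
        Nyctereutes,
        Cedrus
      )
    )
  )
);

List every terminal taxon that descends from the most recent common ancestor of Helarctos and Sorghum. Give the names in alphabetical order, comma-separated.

Tracing Helarctos: it sits inside (Microtus,Helarctos).
Tracing Sorghum: it sits inside (Salmo,Sorghum).
The smallest clade enclosing both is (((Takifugu,((Abies,Lutra),Candida)),((Salmo,Sorghum),Lycaon)),((Microtus,Helarctos),(Nyctereutes,Cedrus))); the answer is its 11 terminal taxa in alphabetical order.

Abies, Candida, Cedrus, Helarctos, Lutra, Lycaon, Microtus, Nyctereutes, Salmo, Sorghum, Takifugu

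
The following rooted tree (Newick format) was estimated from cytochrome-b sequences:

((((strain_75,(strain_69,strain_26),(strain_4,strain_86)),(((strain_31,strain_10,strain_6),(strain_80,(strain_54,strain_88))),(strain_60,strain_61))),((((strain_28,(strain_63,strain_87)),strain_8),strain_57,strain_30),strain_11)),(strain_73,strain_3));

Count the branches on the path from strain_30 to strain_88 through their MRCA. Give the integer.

9

The MRCA of strain_30 and strain_88 is the node subtending (((strain_75,(strain_69,strain_26),(strain_4,strain_86)),(((strain_31,strain_10,strain_6),(strain_80,(strain_54,strain_88))),(strain_60,strain_61))),((((strain_28,(strain_63,strain_87)),strain_8),strain_57,strain_30),strain_11)).
From strain_30 up to that node: 3 branches. From strain_88 up to the same node: 6 branches. Total: 3 + 6 = 9.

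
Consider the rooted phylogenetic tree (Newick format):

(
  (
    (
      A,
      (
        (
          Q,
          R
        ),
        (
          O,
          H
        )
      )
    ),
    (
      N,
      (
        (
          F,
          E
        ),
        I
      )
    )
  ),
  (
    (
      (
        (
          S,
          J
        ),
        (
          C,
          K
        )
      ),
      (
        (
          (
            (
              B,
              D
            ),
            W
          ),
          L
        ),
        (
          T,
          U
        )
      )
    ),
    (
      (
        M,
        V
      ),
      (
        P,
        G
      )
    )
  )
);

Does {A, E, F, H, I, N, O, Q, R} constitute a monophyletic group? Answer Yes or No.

Yes

The most recent common ancestor of these taxa subtends ((A,((Q,R),(O,H))),(N,((F,E),I))).
That clade has exactly 9 tips — every listed taxon and nothing else — so the group is monophyletic.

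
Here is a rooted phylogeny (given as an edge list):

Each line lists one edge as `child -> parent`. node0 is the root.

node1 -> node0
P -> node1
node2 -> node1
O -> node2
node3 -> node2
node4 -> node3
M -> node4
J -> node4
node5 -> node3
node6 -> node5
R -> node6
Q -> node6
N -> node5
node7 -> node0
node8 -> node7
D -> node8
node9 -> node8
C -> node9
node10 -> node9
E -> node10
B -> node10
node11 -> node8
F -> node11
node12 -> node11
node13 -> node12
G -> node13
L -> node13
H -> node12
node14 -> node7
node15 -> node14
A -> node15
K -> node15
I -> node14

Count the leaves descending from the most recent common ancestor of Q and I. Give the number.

18

The MRCA of Q and I is the root, so the clade is the entire tree.
That clade contains 18 terminal taxa: A, B, C, D, E, F, G, H, I, J, K, L, M, N, O, P, Q, R.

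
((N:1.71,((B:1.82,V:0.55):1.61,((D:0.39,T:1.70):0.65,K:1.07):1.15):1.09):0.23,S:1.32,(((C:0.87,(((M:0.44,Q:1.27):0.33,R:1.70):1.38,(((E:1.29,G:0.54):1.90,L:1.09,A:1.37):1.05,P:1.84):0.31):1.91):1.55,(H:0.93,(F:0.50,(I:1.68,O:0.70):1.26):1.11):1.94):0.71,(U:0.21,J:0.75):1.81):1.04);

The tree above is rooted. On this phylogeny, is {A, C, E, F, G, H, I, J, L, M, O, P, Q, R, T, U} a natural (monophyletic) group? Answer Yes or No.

The MRCA of the listed taxa is the root, so the smallest clade containing them is the whole tree.
That clade also contains B, D, K, N, S, V, which are not in the proposed group, so the group is not monophyletic.

No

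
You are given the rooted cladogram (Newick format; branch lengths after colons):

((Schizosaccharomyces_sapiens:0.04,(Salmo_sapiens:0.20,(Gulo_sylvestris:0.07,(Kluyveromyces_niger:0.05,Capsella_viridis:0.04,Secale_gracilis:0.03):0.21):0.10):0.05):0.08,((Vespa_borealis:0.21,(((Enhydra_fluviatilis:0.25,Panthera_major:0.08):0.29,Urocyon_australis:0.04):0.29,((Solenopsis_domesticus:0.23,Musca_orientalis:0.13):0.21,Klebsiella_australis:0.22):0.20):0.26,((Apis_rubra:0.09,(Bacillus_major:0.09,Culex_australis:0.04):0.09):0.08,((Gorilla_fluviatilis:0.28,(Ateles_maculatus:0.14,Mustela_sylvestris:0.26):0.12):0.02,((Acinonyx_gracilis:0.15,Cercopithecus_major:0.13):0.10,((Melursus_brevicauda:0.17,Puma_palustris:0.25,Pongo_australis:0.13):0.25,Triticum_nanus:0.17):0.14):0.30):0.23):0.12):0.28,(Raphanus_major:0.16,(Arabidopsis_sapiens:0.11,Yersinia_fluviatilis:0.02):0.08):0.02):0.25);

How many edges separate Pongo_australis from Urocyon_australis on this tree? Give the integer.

9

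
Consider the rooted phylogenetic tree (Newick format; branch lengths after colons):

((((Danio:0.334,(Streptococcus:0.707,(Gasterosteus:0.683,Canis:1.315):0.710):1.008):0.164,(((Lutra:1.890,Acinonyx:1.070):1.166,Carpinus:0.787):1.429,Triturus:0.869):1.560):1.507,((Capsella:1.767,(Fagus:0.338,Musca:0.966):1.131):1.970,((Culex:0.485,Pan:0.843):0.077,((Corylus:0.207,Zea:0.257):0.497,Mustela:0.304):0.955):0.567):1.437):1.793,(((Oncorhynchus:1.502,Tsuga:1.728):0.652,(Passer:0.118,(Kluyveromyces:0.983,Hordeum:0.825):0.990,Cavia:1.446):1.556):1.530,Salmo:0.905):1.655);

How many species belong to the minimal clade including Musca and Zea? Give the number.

The MRCA of Musca and Zea is the node subtending ((Capsella,(Fagus,Musca)),((Culex,Pan),((Corylus,Zea),Mustela))).
That clade contains 8 terminal taxa: Capsella, Corylus, Culex, Fagus, Musca, Mustela, Pan, Zea.

8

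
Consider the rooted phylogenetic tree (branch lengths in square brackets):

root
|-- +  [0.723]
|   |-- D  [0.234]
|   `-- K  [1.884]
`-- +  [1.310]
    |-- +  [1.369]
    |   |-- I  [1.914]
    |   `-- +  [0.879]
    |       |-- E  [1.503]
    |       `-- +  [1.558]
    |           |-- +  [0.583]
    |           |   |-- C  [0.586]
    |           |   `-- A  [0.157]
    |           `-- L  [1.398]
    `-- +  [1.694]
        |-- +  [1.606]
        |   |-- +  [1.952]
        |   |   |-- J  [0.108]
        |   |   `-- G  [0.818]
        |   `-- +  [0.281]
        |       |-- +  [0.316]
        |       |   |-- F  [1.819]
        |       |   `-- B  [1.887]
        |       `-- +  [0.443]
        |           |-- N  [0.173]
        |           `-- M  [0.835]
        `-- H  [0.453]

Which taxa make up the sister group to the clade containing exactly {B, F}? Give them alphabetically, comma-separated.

M, N

The clade containing exactly {B, F} attaches to the tree at the node subtending ((F,B),(N,M)).
The other lineage descending from that same node — the sister group — is (N,M); its 2 tips in alphabetical order are the answer.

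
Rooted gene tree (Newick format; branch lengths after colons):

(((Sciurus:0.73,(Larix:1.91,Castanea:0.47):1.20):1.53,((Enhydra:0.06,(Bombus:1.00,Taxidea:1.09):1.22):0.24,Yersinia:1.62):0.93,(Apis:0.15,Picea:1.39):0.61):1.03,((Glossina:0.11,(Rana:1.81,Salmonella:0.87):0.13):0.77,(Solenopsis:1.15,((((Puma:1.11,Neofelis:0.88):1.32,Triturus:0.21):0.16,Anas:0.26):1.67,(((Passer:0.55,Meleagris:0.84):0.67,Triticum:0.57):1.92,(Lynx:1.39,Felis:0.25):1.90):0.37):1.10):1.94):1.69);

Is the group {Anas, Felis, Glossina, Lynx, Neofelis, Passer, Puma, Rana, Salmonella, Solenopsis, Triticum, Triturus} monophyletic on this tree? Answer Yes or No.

No

The MRCA of the listed taxa subtends ((Glossina,(Rana,Salmonella)),(Solenopsis,((((Puma,Neofelis),Triturus),Anas),(((Passer,Meleagris),Triticum),(Lynx,Felis))))).
That clade also contains Meleagris, which is not in the proposed group, so the group is not monophyletic.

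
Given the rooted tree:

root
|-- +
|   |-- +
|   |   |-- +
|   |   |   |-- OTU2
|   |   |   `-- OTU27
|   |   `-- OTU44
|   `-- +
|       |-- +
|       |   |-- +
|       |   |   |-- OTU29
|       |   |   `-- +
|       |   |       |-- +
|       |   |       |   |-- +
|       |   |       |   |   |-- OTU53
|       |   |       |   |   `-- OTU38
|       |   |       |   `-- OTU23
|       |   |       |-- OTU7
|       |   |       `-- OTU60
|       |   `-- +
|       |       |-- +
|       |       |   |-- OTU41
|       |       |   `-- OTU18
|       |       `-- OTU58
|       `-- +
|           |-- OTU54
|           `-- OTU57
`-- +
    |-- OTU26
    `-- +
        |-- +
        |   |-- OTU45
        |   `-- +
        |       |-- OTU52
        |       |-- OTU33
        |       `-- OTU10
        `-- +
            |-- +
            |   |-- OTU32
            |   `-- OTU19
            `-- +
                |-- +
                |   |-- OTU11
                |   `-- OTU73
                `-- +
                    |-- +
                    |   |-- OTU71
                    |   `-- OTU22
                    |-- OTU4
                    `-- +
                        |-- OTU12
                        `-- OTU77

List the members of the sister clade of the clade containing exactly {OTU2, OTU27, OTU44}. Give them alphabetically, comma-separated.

OTU18, OTU23, OTU29, OTU38, OTU41, OTU53, OTU54, OTU57, OTU58, OTU60, OTU7

The clade containing exactly {OTU2, OTU27, OTU44} attaches to the tree at the node subtending (((OTU2,OTU27),OTU44),(((OTU29,(((OTU53,OTU38),OTU23),OTU7,OTU60)),((OTU41,OTU18),OTU58)),(OTU54,OTU57))).
The other lineage descending from that same node — the sister group — is (((OTU29,(((OTU53,OTU38),OTU23),OTU7,OTU60)),((OTU41,OTU18),OTU58)),(OTU54,OTU57)); its 11 tips in alphabetical order are the answer.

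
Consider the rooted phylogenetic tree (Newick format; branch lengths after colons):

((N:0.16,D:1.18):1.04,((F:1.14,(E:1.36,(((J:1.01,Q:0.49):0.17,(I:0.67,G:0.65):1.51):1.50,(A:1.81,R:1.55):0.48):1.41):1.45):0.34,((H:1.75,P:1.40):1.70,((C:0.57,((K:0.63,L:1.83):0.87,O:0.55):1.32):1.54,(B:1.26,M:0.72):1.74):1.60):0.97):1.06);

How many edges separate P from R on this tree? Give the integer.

The MRCA of P and R is the node subtending ((F,(E,(((J,Q),(I,G)),(A,R)))),((H,P),((C,((K,L),O)),(B,M)))).
From P up to that node: 3 branches. From R up to the same node: 5 branches. Total: 3 + 5 = 8.

8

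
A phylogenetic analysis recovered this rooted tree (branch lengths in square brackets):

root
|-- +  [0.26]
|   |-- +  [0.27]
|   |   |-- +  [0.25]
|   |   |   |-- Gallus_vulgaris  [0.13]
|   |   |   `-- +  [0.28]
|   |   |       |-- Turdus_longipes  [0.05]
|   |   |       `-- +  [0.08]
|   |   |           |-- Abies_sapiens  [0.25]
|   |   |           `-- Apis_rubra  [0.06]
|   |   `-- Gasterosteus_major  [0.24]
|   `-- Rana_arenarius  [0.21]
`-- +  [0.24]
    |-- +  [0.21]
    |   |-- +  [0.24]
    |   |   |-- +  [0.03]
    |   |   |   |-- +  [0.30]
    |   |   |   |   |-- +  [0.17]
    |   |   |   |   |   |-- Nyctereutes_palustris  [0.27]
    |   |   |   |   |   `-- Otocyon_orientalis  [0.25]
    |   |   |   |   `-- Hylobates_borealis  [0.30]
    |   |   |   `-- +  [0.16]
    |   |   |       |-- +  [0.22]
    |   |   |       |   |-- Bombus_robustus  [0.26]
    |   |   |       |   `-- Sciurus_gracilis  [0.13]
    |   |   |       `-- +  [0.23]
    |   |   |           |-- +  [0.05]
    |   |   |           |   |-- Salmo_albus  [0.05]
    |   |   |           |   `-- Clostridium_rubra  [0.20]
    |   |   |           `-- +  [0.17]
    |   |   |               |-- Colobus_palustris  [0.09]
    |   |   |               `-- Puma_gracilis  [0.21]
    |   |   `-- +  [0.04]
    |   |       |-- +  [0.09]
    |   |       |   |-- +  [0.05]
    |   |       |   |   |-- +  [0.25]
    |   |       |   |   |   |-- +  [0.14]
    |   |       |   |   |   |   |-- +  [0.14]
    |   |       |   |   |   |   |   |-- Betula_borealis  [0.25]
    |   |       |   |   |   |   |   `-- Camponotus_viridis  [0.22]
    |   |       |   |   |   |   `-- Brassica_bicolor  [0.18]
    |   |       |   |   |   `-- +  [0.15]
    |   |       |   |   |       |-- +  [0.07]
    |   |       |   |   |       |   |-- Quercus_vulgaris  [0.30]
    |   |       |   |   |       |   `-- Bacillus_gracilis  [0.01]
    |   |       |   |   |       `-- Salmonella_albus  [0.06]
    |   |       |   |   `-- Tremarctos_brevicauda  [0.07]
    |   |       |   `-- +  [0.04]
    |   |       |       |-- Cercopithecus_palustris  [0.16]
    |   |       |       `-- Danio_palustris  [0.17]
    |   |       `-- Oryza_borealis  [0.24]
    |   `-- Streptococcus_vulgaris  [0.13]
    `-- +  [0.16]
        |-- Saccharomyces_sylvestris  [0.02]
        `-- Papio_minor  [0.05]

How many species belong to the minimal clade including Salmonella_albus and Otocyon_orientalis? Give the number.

19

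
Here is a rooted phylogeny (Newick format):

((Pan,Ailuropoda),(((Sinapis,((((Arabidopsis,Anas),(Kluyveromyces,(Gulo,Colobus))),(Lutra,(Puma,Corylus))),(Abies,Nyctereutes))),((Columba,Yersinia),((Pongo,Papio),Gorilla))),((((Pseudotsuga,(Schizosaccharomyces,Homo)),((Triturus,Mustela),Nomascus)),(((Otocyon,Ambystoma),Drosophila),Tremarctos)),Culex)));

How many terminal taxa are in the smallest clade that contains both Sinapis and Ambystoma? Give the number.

The MRCA of Sinapis and Ambystoma is the node subtending (((Sinapis,((((Arabidopsis,Anas),(Kluyveromyces,(Gulo,Colobus))),(Lutra,(Puma,Corylus))),(Abies,Nyctereutes))),((Columba,Yersinia),((Pongo,Papio),Gorilla))),((((Pseudotsuga,(Schizosaccharomyces,Homo)),((Triturus,Mustela),Nomascus)),(((Otocyon,Ambystoma),Drosophila),Tremarctos)),Culex)).
That clade contains 27 terminal taxa: Abies, Ambystoma, Anas, Arabidopsis, Colobus, Columba, Corylus, Culex, Drosophila, Gorilla, Gulo, Homo, Kluyveromyces, Lutra, Mustela, Nomascus, Nyctereutes, Otocyon, Papio, Pongo, Pseudotsuga, Puma, Schizosaccharomyces, Sinapis, Tremarctos, Triturus, Yersinia.

27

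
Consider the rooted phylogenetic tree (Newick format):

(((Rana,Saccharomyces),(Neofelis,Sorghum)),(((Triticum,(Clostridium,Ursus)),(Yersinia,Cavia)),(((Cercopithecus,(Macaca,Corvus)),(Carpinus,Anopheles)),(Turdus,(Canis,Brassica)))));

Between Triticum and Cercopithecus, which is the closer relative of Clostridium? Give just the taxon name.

The MRCA of Clostridium and Triticum subtends (Triticum,(Clostridium,Ursus)) (3 taxa).
The MRCA of Clostridium and Cercopithecus subtends (((Triticum,(Clostridium,Ursus)),(Yersinia,Cavia)),(((Cercopithecus,(Macaca,Corvus)),(Carpinus,Anopheles)),(Turdus,(Canis,Brassica)))) (13 taxa).
The first is nested inside the second, so Clostridium shares a more recent common ancestor with Triticum.

Triticum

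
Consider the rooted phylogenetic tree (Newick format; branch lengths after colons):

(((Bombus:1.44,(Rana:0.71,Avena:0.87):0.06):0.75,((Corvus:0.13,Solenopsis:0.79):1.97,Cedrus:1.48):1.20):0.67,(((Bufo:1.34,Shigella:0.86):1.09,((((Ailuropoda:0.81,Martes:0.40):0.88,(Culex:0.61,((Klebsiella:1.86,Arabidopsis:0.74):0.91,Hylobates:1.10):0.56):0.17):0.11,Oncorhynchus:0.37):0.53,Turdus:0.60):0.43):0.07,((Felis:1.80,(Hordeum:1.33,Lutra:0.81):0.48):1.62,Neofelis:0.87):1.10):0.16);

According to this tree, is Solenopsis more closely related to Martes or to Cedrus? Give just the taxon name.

Cedrus

The MRCA of Solenopsis and Cedrus subtends ((Corvus,Solenopsis),Cedrus) (3 taxa).
The MRCA of Solenopsis and Martes is the root, subtending the entire tree (20 taxa).
The first is nested inside the second, so Solenopsis shares a more recent common ancestor with Cedrus.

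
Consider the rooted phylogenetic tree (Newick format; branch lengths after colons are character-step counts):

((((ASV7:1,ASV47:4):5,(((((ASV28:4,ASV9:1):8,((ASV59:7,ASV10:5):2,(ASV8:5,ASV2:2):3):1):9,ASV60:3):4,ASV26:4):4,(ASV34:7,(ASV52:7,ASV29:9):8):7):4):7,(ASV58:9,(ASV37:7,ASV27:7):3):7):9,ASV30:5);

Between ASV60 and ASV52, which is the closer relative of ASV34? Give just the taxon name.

The MRCA of ASV34 and ASV52 subtends (ASV34,(ASV52,ASV29)) (3 taxa).
The MRCA of ASV34 and ASV60 subtends (((((ASV28,ASV9),((ASV59,ASV10),(ASV8,ASV2))),ASV60),ASV26),(ASV34,(ASV52,ASV29))) (11 taxa).
The first is nested inside the second, so ASV34 shares a more recent common ancestor with ASV52.

ASV52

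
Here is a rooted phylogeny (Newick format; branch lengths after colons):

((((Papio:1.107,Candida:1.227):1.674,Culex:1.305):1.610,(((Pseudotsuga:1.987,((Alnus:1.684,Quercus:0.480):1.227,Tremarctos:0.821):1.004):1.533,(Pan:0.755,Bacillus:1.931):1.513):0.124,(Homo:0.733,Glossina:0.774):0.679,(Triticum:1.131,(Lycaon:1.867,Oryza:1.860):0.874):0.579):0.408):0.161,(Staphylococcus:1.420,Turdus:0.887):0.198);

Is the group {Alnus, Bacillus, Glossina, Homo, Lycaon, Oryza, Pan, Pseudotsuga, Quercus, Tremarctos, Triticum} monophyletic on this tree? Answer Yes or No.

Yes

The most recent common ancestor of these taxa subtends (((Pseudotsuga,((Alnus,Quercus),Tremarctos)),(Pan,Bacillus)),(Homo,Glossina),(Triticum,(Lycaon,Oryza))).
That clade has exactly 11 tips — every listed taxon and nothing else — so the group is monophyletic.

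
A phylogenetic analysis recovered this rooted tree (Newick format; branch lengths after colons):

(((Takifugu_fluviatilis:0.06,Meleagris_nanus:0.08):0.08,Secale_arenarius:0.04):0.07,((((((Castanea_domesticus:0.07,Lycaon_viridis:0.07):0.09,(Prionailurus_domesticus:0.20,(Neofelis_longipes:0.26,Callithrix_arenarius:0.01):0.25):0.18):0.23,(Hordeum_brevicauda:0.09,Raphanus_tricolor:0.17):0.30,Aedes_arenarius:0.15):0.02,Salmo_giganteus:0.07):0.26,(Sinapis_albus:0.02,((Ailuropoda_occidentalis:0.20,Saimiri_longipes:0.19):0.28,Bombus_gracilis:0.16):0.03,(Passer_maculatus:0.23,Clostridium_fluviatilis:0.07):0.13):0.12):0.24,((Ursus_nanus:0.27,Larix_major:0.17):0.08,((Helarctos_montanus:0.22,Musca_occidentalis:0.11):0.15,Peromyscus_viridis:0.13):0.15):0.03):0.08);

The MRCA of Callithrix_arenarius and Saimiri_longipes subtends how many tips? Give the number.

The MRCA of Callithrix_arenarius and Saimiri_longipes is the node subtending (((((Castanea_domesticus,Lycaon_viridis),(Prionailurus_domesticus,(Neofelis_longipes,Callithrix_arenarius))),(Hordeum_brevicauda,Raphanus_tricolor),Aedes_arenarius),Salmo_giganteus),(Sinapis_albus,((Ailuropoda_occidentalis,Saimiri_longipes),Bombus_gracilis),(Passer_maculatus,Clostridium_fluviatilis))).
That clade contains 15 terminal taxa: Aedes_arenarius, Ailuropoda_occidentalis, Bombus_gracilis, Callithrix_arenarius, Castanea_domesticus, Clostridium_fluviatilis, Hordeum_brevicauda, Lycaon_viridis, Neofelis_longipes, Passer_maculatus, Prionailurus_domesticus, Raphanus_tricolor, Saimiri_longipes, Salmo_giganteus, Sinapis_albus.

15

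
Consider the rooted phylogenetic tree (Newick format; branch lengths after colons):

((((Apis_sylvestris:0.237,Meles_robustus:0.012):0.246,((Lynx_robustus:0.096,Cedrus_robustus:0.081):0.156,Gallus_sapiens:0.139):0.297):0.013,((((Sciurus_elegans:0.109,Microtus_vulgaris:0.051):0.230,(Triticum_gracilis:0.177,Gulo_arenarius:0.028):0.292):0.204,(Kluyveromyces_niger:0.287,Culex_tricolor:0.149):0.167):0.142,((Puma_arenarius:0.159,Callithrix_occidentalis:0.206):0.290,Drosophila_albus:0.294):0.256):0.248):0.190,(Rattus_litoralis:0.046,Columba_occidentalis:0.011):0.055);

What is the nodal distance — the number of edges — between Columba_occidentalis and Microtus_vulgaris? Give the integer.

8

The MRCA of Columba_occidentalis and Microtus_vulgaris is the root of the tree.
From Columba_occidentalis up to that node: 2 branches. From Microtus_vulgaris up to the same node: 6 branches. Total: 2 + 6 = 8.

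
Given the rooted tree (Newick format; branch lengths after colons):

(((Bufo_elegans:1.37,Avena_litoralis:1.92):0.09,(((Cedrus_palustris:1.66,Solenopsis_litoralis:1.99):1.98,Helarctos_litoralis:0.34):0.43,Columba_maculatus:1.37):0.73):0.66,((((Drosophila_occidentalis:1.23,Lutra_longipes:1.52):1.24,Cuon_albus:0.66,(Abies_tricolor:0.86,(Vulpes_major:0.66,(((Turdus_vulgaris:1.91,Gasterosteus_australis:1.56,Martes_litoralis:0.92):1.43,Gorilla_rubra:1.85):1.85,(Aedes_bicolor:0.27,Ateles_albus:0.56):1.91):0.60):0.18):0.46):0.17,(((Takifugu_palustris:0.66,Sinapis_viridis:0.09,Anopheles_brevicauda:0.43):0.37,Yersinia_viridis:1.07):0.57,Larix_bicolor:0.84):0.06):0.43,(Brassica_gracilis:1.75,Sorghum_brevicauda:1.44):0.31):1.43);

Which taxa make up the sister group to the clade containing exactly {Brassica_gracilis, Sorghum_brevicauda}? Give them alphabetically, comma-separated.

Abies_tricolor, Aedes_bicolor, Anopheles_brevicauda, Ateles_albus, Cuon_albus, Drosophila_occidentalis, Gasterosteus_australis, Gorilla_rubra, Larix_bicolor, Lutra_longipes, Martes_litoralis, Sinapis_viridis, Takifugu_palustris, Turdus_vulgaris, Vulpes_major, Yersinia_viridis

The clade containing exactly {Brassica_gracilis, Sorghum_brevicauda} attaches to the tree at the node subtending ((((Drosophila_occidentalis,Lutra_longipes),Cuon_albus,(Abies_tricolor,(Vulpes_major,(((Turdus_vulgaris,Gasterosteus_australis,Martes_litoralis),Gorilla_rubra),(Aedes_bicolor,Ateles_albus))))),(((Takifugu_palustris,Sinapis_viridis,Anopheles_brevicauda),Yersinia_viridis),Larix_bicolor)),(Brassica_gracilis,Sorghum_brevicauda)).
The other lineage descending from that same node — the sister group — is (((Drosophila_occidentalis,Lutra_longipes),Cuon_albus,(Abies_tricolor,(Vulpes_major,(((Turdus_vulgaris,Gasterosteus_australis,Martes_litoralis),Gorilla_rubra),(Aedes_bicolor,Ateles_albus))))),(((Takifugu_palustris,Sinapis_viridis,Anopheles_brevicauda),Yersinia_viridis),Larix_bicolor)); its 16 tips in alphabetical order are the answer.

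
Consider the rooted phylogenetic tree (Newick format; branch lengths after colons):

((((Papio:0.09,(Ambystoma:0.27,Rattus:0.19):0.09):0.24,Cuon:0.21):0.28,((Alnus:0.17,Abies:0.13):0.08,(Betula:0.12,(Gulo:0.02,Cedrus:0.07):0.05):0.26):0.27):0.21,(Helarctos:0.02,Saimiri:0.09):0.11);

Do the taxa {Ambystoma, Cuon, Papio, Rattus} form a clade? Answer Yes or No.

Yes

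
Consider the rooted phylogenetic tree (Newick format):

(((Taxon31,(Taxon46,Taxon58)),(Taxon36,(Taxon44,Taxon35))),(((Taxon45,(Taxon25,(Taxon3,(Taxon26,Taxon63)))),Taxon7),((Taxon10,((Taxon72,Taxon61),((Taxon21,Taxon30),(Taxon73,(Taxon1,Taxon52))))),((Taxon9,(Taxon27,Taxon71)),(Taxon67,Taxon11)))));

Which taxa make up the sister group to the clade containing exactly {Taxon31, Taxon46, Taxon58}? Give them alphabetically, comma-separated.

The clade containing exactly {Taxon31, Taxon46, Taxon58} attaches to the tree at the node subtending ((Taxon31,(Taxon46,Taxon58)),(Taxon36,(Taxon44,Taxon35))).
The other lineage descending from that same node — the sister group — is (Taxon36,(Taxon44,Taxon35)); its 3 tips in alphabetical order are the answer.

Taxon35, Taxon36, Taxon44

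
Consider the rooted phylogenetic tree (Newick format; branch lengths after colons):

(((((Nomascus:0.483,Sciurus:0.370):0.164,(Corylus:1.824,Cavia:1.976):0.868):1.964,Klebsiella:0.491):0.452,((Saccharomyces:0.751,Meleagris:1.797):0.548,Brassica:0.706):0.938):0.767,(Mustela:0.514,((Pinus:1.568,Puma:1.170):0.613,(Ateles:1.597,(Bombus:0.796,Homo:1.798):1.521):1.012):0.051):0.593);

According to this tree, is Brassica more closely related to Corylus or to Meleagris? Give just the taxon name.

Meleagris

The MRCA of Brassica and Meleagris subtends ((Saccharomyces,Meleagris),Brassica) (3 taxa).
The MRCA of Brassica and Corylus subtends ((((Nomascus,Sciurus),(Corylus,Cavia)),Klebsiella),((Saccharomyces,Meleagris),Brassica)) (8 taxa).
The first is nested inside the second, so Brassica shares a more recent common ancestor with Meleagris.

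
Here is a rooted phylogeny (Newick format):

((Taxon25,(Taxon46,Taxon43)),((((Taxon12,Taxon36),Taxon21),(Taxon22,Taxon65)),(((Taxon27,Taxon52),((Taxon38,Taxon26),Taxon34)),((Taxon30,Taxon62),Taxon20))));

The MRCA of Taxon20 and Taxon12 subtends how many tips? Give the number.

13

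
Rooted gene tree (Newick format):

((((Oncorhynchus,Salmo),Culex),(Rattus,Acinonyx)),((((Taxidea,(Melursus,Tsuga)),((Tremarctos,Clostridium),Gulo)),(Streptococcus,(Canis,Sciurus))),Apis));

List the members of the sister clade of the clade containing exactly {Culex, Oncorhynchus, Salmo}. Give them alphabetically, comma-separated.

The clade containing exactly {Culex, Oncorhynchus, Salmo} attaches to the tree at the node subtending (((Oncorhynchus,Salmo),Culex),(Rattus,Acinonyx)).
The other lineage descending from that same node — the sister group — is (Rattus,Acinonyx); its 2 tips in alphabetical order are the answer.

Acinonyx, Rattus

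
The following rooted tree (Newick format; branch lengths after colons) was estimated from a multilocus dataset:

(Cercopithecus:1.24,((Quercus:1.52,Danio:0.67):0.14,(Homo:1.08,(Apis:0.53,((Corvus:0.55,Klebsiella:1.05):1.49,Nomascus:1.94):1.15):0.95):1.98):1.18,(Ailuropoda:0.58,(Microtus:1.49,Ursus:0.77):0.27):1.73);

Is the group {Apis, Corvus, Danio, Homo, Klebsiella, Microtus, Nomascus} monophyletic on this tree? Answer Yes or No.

No

The MRCA of the listed taxa is the root, so the smallest clade containing them is the whole tree.
That clade also contains Ailuropoda, Cercopithecus, Quercus, Ursus, which are not in the proposed group, so the group is not monophyletic.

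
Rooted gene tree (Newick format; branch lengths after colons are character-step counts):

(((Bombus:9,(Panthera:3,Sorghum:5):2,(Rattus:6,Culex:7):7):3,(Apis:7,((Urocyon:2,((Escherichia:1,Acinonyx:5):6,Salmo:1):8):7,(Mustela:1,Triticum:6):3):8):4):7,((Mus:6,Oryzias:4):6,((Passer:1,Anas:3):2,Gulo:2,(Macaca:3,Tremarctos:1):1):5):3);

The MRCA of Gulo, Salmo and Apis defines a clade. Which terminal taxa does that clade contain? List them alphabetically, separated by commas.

Tracing Gulo: it sits inside ((Passer,Anas),Gulo,(Macaca,Tremarctos)).
Tracing Salmo: it sits inside ((Escherichia,Acinonyx),Salmo).
Tracing Apis: it sits inside (Apis,((Urocyon,((Escherichia,Acinonyx),Salmo)),(Mustela,Triticum))).
The smallest clade enclosing all 3 is the whole tree (their MRCA is the root), so the answer is all 19 tips in alphabetical order.

Acinonyx, Anas, Apis, Bombus, Culex, Escherichia, Gulo, Macaca, Mus, Mustela, Oryzias, Panthera, Passer, Rattus, Salmo, Sorghum, Tremarctos, Triticum, Urocyon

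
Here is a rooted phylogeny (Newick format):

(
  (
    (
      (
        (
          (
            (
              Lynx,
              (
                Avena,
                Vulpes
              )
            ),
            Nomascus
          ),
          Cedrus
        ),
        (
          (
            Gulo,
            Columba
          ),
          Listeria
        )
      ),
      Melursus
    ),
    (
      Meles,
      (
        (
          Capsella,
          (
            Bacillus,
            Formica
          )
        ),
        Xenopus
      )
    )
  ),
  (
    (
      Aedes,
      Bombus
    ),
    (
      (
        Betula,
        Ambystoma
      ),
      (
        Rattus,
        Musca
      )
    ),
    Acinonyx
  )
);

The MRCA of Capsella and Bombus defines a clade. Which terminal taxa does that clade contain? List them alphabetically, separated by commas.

Acinonyx, Aedes, Ambystoma, Avena, Bacillus, Betula, Bombus, Capsella, Cedrus, Columba, Formica, Gulo, Listeria, Lynx, Meles, Melursus, Musca, Nomascus, Rattus, Vulpes, Xenopus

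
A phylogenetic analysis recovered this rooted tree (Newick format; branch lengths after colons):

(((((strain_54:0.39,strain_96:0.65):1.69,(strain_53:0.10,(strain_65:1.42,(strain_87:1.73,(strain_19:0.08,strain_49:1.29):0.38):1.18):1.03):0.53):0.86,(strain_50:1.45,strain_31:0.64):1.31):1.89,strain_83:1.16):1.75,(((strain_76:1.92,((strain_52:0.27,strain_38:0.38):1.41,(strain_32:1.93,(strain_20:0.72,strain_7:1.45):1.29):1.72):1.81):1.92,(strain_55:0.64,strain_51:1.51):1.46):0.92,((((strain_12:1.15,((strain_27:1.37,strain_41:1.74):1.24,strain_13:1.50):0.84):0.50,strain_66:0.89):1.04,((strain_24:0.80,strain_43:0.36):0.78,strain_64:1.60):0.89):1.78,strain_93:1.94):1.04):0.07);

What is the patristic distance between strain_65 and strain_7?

The path runs strain_65 → … → MRCA → … → strain_7; the MRCA is the root of the tree.
Branch lengths along that path: 1.42 + 1.03 + 0.53 + 0.86 + 1.89 + 1.75 + 0.07 + 0.92 + 1.92 + 1.81 + 1.72 + 1.29 + 1.45 = 16.66.

16.66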